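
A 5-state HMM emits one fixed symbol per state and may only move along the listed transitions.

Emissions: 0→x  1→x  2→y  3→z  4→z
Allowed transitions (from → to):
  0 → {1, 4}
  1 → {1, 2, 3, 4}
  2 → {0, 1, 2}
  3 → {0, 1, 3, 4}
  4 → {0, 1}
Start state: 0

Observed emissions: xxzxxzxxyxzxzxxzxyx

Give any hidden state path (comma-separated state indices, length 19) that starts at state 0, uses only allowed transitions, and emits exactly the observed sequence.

0,1,4,0,1,4,0,1,2,0,4,0,4,0,1,4,1,2,0

  t0 'x' -> {0,1}, take 0 (start)
  t1 'x' -> {0,1}, take 1 (0->1 ok)
  t2 'z' -> {3,4}, take 4 (1->4 ok)
  t3 'x' -> {0,1}, take 0 (4->0 ok)
  t4 'x' -> {0,1}, take 1 (0->1 ok)
  t5 'z' -> {3,4}, take 4 (1->4 ok)
  t6 'x' -> {0,1}, take 0 (4->0 ok)
  t7 'x' -> {0,1}, take 1 (0->1 ok)
  t8 'y' -> {2}, take 2 (1->2 ok)
  t9 'x' -> {0,1}, take 0 (2->0 ok)
  t10 'z' -> {3,4}, take 4 (0->4 ok)
  t11 'x' -> {0,1}, take 0 (4->0 ok)
  t12 'z' -> {3,4}, take 4 (0->4 ok)
  t13 'x' -> {0,1}, take 0 (4->0 ok)
  t14 'x' -> {0,1}, take 1 (0->1 ok)
  t15 'z' -> {3,4}, take 4 (1->4 ok)
  t16 'x' -> {0,1}, take 1 (4->1 ok)
  t17 'y' -> {2}, take 2 (1->2 ok)
  t18 'x' -> {0,1}, take 0 (2->0 ok)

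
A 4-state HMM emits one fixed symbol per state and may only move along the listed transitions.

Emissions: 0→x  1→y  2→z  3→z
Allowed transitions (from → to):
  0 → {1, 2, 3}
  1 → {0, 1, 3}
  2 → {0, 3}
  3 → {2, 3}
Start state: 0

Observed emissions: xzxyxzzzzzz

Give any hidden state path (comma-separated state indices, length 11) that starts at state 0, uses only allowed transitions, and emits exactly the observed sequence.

0,2,0,1,0,2,3,3,2,3,2

  pos 0: x in {0}, choose 0; start
  pos 1: z in {2,3}, choose 2; 0->2 ok
  pos 2: x in {0}, choose 0; 2->0 ok
  pos 3: y in {1}, choose 1; 0->1 ok
  pos 4: x in {0}, choose 0; 1->0 ok
  pos 5: z in {2,3}, choose 2; 0->2 ok
  pos 6: z in {2,3}, choose 3; 2->3 ok
  pos 7: z in {2,3}, choose 3; 3->3 ok
  pos 8: z in {2,3}, choose 2; 3->2 ok
  pos 9: z in {2,3}, choose 3; 2->3 ok
  pos 10: z in {2,3}, choose 2; 3->2 ok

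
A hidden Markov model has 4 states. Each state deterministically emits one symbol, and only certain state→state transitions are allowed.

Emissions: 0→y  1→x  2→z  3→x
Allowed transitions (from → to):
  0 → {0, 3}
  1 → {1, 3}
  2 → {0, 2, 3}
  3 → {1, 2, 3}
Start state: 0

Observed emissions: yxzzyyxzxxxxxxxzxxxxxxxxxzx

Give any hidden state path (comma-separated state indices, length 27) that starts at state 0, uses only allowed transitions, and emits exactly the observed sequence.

  pos 0: y in {0}, choose 0; start
  pos 1: x in {1,3}, choose 3; 0->3 ok
  pos 2: z in {2}, choose 2; 3->2 ok
  pos 3: z in {2}, choose 2; 2->2 ok
  pos 4: y in {0}, choose 0; 2->0 ok
  pos 5: y in {0}, choose 0; 0->0 ok
  pos 6: x in {1,3}, choose 3; 0->3 ok
  pos 7: z in {2}, choose 2; 3->2 ok
  pos 8: x in {1,3}, choose 3; 2->3 ok
  pos 9: x in {1,3}, choose 1; 3->1 ok
  pos 10: x in {1,3}, choose 1; 1->1 ok
  pos 11: x in {1,3}, choose 1; 1->1 ok
  pos 12: x in {1,3}, choose 1; 1->1 ok
  pos 13: x in {1,3}, choose 3; 1->3 ok
  pos 14: x in {1,3}, choose 3; 3->3 ok
  pos 15: z in {2}, choose 2; 3->2 ok
  pos 16: x in {1,3}, choose 3; 2->3 ok
  pos 17: x in {1,3}, choose 3; 3->3 ok
  pos 18: x in {1,3}, choose 1; 3->1 ok
  pos 19: x in {1,3}, choose 1; 1->1 ok
  pos 20: x in {1,3}, choose 3; 1->3 ok
  pos 21: x in {1,3}, choose 1; 3->1 ok
  pos 22: x in {1,3}, choose 3; 1->3 ok
  pos 23: x in {1,3}, choose 3; 3->3 ok
  pos 24: x in {1,3}, choose 3; 3->3 ok
  pos 25: z in {2}, choose 2; 3->2 ok
  pos 26: x in {1,3}, choose 3; 2->3 ok

0,3,2,2,0,0,3,2,3,1,1,1,1,3,3,2,3,3,1,1,3,1,3,3,3,2,3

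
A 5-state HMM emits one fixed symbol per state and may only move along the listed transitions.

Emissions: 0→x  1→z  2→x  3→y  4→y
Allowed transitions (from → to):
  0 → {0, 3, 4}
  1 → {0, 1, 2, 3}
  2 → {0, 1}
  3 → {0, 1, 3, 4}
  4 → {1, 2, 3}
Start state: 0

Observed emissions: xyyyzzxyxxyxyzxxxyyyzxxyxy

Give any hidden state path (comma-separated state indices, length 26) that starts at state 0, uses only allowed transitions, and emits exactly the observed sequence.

0,4,3,3,1,1,0,4,2,0,3,0,4,1,0,0,0,3,4,3,1,2,0,3,0,4

  t0 'x' -> {0,2}, take 0 (start)
  t1 'y' -> {3,4}, take 4 (0->4 ok)
  t2 'y' -> {3,4}, take 3 (4->3 ok)
  t3 'y' -> {3,4}, take 3 (3->3 ok)
  t4 'z' -> {1}, take 1 (3->1 ok)
  t5 'z' -> {1}, take 1 (1->1 ok)
  t6 'x' -> {0,2}, take 0 (1->0 ok)
  t7 'y' -> {3,4}, take 4 (0->4 ok)
  t8 'x' -> {0,2}, take 2 (4->2 ok)
  t9 'x' -> {0,2}, take 0 (2->0 ok)
  t10 'y' -> {3,4}, take 3 (0->3 ok)
  t11 'x' -> {0,2}, take 0 (3->0 ok)
  t12 'y' -> {3,4}, take 4 (0->4 ok)
  t13 'z' -> {1}, take 1 (4->1 ok)
  t14 'x' -> {0,2}, take 0 (1->0 ok)
  t15 'x' -> {0,2}, take 0 (0->0 ok)
  t16 'x' -> {0,2}, take 0 (0->0 ok)
  t17 'y' -> {3,4}, take 3 (0->3 ok)
  t18 'y' -> {3,4}, take 4 (3->4 ok)
  t19 'y' -> {3,4}, take 3 (4->3 ok)
  t20 'z' -> {1}, take 1 (3->1 ok)
  t21 'x' -> {0,2}, take 2 (1->2 ok)
  t22 'x' -> {0,2}, take 0 (2->0 ok)
  t23 'y' -> {3,4}, take 3 (0->3 ok)
  t24 'x' -> {0,2}, take 0 (3->0 ok)
  t25 'y' -> {3,4}, take 4 (0->4 ok)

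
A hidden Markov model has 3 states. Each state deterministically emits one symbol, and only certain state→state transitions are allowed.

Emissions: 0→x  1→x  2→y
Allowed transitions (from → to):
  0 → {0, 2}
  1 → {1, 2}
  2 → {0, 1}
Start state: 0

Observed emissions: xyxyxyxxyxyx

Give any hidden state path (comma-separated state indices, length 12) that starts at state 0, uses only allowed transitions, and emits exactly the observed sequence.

  0: obs=x cand={0,1} pick 0 [start]
  1: obs=y cand={2} pick 2 [0->2 ok]
  2: obs=x cand={0,1} pick 0 [2->0 ok]
  3: obs=y cand={2} pick 2 [0->2 ok]
  4: obs=x cand={0,1} pick 0 [2->0 ok]
  5: obs=y cand={2} pick 2 [0->2 ok]
  6: obs=x cand={0,1} pick 0 [2->0 ok]
  7: obs=x cand={0,1} pick 0 [0->0 ok]
  8: obs=y cand={2} pick 2 [0->2 ok]
  9: obs=x cand={0,1} pick 1 [2->1 ok]
  10: obs=y cand={2} pick 2 [1->2 ok]
  11: obs=x cand={0,1} pick 1 [2->1 ok]

0,2,0,2,0,2,0,0,2,1,2,1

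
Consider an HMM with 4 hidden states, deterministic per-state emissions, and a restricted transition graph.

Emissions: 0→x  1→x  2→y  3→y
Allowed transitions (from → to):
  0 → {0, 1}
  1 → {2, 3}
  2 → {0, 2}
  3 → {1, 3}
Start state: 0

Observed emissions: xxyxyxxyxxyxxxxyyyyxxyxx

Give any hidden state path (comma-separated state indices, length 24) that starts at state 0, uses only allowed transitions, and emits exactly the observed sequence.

  [0] x  {0,1}  => 0  start
  [1] x  {0,1}  => 1  0->1 ok
  [2] y  {2,3}  => 3  1->3 ok
  [3] x  {0,1}  => 1  3->1 ok
  [4] y  {2,3}  => 2  1->2 ok
  [5] x  {0,1}  => 0  2->0 ok
  [6] x  {0,1}  => 1  0->1 ok
  [7] y  {2,3}  => 2  1->2 ok
  [8] x  {0,1}  => 0  2->0 ok
  [9] x  {0,1}  => 1  0->1 ok
  [10] y  {2,3}  => 2  1->2 ok
  [11] x  {0,1}  => 0  2->0 ok
  [12] x  {0,1}  => 0  0->0 ok
  [13] x  {0,1}  => 0  0->0 ok
  [14] x  {0,1}  => 1  0->1 ok
  [15] y  {2,3}  => 2  1->2 ok
  [16] y  {2,3}  => 2  2->2 ok
  [17] y  {2,3}  => 2  2->2 ok
  [18] y  {2,3}  => 2  2->2 ok
  [19] x  {0,1}  => 0  2->0 ok
  [20] x  {0,1}  => 1  0->1 ok
  [21] y  {2,3}  => 2  1->2 ok
  [22] x  {0,1}  => 0  2->0 ok
  [23] x  {0,1}  => 1  0->1 ok

0,1,3,1,2,0,1,2,0,1,2,0,0,0,1,2,2,2,2,0,1,2,0,1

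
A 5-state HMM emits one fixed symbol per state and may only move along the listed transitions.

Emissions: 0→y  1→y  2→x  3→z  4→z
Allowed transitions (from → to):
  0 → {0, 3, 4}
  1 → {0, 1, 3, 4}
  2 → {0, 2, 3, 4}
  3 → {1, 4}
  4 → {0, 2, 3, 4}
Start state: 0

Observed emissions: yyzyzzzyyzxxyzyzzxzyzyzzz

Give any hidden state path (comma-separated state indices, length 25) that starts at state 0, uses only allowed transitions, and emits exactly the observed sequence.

  pos 0: y in {0,1}, choose 0; start
  pos 1: y in {0,1}, choose 0; 0->0 ok
  pos 2: z in {3,4}, choose 3; 0->3 ok
  pos 3: y in {0,1}, choose 1; 3->1 ok
  pos 4: z in {3,4}, choose 3; 1->3 ok
  pos 5: z in {3,4}, choose 4; 3->4 ok
  pos 6: z in {3,4}, choose 4; 4->4 ok
  pos 7: y in {0,1}, choose 0; 4->0 ok
  pos 8: y in {0,1}, choose 0; 0->0 ok
  pos 9: z in {3,4}, choose 4; 0->4 ok
  pos 10: x in {2}, choose 2; 4->2 ok
  pos 11: x in {2}, choose 2; 2->2 ok
  pos 12: y in {0,1}, choose 0; 2->0 ok
  pos 13: z in {3,4}, choose 3; 0->3 ok
  pos 14: y in {0,1}, choose 1; 3->1 ok
  pos 15: z in {3,4}, choose 4; 1->4 ok
  pos 16: z in {3,4}, choose 4; 4->4 ok
  pos 17: x in {2}, choose 2; 4->2 ok
  pos 18: z in {3,4}, choose 4; 2->4 ok
  pos 19: y in {0,1}, choose 0; 4->0 ok
  pos 20: z in {3,4}, choose 3; 0->3 ok
  pos 21: y in {0,1}, choose 1; 3->1 ok
  pos 22: z in {3,4}, choose 3; 1->3 ok
  pos 23: z in {3,4}, choose 4; 3->4 ok
  pos 24: z in {3,4}, choose 3; 4->3 ok

0,0,3,1,3,4,4,0,0,4,2,2,0,3,1,4,4,2,4,0,3,1,3,4,3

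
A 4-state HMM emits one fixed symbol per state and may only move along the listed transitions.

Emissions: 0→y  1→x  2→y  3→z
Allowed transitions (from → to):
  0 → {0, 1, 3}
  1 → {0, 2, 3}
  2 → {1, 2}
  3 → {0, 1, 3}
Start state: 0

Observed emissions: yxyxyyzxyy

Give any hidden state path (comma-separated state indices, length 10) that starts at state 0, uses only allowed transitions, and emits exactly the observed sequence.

  t0 'y' -> {0,2}, take 0 (start)
  t1 'x' -> {1}, take 1 (0->1 ok)
  t2 'y' -> {0,2}, take 2 (1->2 ok)
  t3 'x' -> {1}, take 1 (2->1 ok)
  t4 'y' -> {0,2}, take 0 (1->0 ok)
  t5 'y' -> {0,2}, take 0 (0->0 ok)
  t6 'z' -> {3}, take 3 (0->3 ok)
  t7 'x' -> {1}, take 1 (3->1 ok)
  t8 'y' -> {0,2}, take 2 (1->2 ok)
  t9 'y' -> {0,2}, take 2 (2->2 ok)

0,1,2,1,0,0,3,1,2,2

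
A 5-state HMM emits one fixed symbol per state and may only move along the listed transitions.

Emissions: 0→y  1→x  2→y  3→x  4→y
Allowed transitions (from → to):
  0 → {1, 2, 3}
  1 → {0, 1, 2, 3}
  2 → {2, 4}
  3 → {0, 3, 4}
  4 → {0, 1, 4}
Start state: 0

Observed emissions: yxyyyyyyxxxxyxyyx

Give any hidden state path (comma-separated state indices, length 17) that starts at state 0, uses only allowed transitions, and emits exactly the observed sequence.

  pos 0: y in {0,2,4}, choose 0; start
  pos 1: x in {1,3}, choose 1; 0->1 ok
  pos 2: y in {0,2,4}, choose 2; 1->2 ok
  pos 3: y in {0,2,4}, choose 2; 2->2 ok
  pos 4: y in {0,2,4}, choose 2; 2->2 ok
  pos 5: y in {0,2,4}, choose 2; 2->2 ok
  pos 6: y in {0,2,4}, choose 4; 2->4 ok
  pos 7: y in {0,2,4}, choose 0; 4->0 ok
  pos 8: x in {1,3}, choose 3; 0->3 ok
  pos 9: x in {1,3}, choose 3; 3->3 ok
  pos 10: x in {1,3}, choose 3; 3->3 ok
  pos 11: x in {1,3}, choose 3; 3->3 ok
  pos 12: y in {0,2,4}, choose 0; 3->0 ok
  pos 13: x in {1,3}, choose 3; 0->3 ok
  pos 14: y in {0,2,4}, choose 4; 3->4 ok
  pos 15: y in {0,2,4}, choose 0; 4->0 ok
  pos 16: x in {1,3}, choose 3; 0->3 ok

0,1,2,2,2,2,4,0,3,3,3,3,0,3,4,0,3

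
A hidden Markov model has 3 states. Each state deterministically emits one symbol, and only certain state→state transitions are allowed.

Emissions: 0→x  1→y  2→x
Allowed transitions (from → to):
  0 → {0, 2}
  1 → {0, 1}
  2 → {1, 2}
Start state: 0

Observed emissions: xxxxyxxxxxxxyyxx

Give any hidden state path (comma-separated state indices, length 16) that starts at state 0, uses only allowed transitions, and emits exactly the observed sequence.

0,0,0,2,1,0,0,0,2,2,2,2,1,1,0,0

  t0 'x' -> {0,2}, take 0 (start)
  t1 'x' -> {0,2}, take 0 (0->0 ok)
  t2 'x' -> {0,2}, take 0 (0->0 ok)
  t3 'x' -> {0,2}, take 2 (0->2 ok)
  t4 'y' -> {1}, take 1 (2->1 ok)
  t5 'x' -> {0,2}, take 0 (1->0 ok)
  t6 'x' -> {0,2}, take 0 (0->0 ok)
  t7 'x' -> {0,2}, take 0 (0->0 ok)
  t8 'x' -> {0,2}, take 2 (0->2 ok)
  t9 'x' -> {0,2}, take 2 (2->2 ok)
  t10 'x' -> {0,2}, take 2 (2->2 ok)
  t11 'x' -> {0,2}, take 2 (2->2 ok)
  t12 'y' -> {1}, take 1 (2->1 ok)
  t13 'y' -> {1}, take 1 (1->1 ok)
  t14 'x' -> {0,2}, take 0 (1->0 ok)
  t15 'x' -> {0,2}, take 0 (0->0 ok)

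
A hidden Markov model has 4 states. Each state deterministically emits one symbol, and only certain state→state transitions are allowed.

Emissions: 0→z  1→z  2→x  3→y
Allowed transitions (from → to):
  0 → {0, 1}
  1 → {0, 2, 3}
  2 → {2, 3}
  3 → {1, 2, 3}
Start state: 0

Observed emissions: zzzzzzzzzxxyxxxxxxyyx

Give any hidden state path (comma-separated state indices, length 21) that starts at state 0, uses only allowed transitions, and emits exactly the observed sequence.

  [0] z  {0,1}  => 0  start
  [1] z  {0,1}  => 0  0->0 ok
  [2] z  {0,1}  => 0  0->0 ok
  [3] z  {0,1}  => 0  0->0 ok
  [4] z  {0,1}  => 0  0->0 ok
  [5] z  {0,1}  => 0  0->0 ok
  [6] z  {0,1}  => 1  0->1 ok
  [7] z  {0,1}  => 0  1->0 ok
  [8] z  {0,1}  => 1  0->1 ok
  [9] x  {2}  => 2  1->2 ok
  [10] x  {2}  => 2  2->2 ok
  [11] y  {3}  => 3  2->3 ok
  [12] x  {2}  => 2  3->2 ok
  [13] x  {2}  => 2  2->2 ok
  [14] x  {2}  => 2  2->2 ok
  [15] x  {2}  => 2  2->2 ok
  [16] x  {2}  => 2  2->2 ok
  [17] x  {2}  => 2  2->2 ok
  [18] y  {3}  => 3  2->3 ok
  [19] y  {3}  => 3  3->3 ok
  [20] x  {2}  => 2  3->2 ok

0,0,0,0,0,0,1,0,1,2,2,3,2,2,2,2,2,2,3,3,2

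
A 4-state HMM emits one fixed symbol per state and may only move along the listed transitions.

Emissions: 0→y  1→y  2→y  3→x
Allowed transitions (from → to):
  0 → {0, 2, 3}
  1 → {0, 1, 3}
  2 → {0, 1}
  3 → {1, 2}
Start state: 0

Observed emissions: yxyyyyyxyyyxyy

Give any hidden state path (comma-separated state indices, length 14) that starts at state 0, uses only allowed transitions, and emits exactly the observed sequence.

0,3,2,1,0,2,1,3,1,0,0,3,2,0

  0: obs=y cand={0,1,2} pick 0 [start]
  1: obs=x cand={3} pick 3 [0->3 ok]
  2: obs=y cand={0,1,2} pick 2 [3->2 ok]
  3: obs=y cand={0,1,2} pick 1 [2->1 ok]
  4: obs=y cand={0,1,2} pick 0 [1->0 ok]
  5: obs=y cand={0,1,2} pick 2 [0->2 ok]
  6: obs=y cand={0,1,2} pick 1 [2->1 ok]
  7: obs=x cand={3} pick 3 [1->3 ok]
  8: obs=y cand={0,1,2} pick 1 [3->1 ok]
  9: obs=y cand={0,1,2} pick 0 [1->0 ok]
  10: obs=y cand={0,1,2} pick 0 [0->0 ok]
  11: obs=x cand={3} pick 3 [0->3 ok]
  12: obs=y cand={0,1,2} pick 2 [3->2 ok]
  13: obs=y cand={0,1,2} pick 0 [2->0 ok]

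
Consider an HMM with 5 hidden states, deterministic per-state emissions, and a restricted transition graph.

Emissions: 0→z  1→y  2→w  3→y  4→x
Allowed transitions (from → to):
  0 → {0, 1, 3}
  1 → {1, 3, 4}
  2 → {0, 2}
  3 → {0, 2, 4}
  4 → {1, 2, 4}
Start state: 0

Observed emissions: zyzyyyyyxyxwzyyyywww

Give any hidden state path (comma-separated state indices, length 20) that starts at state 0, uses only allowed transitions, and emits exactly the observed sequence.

0,3,0,1,1,1,1,3,4,1,4,2,0,1,1,1,3,2,2,2

  0: obs=z cand={0} pick 0 [start]
  1: obs=y cand={1,3} pick 3 [0->3 ok]
  2: obs=z cand={0} pick 0 [3->0 ok]
  3: obs=y cand={1,3} pick 1 [0->1 ok]
  4: obs=y cand={1,3} pick 1 [1->1 ok]
  5: obs=y cand={1,3} pick 1 [1->1 ok]
  6: obs=y cand={1,3} pick 1 [1->1 ok]
  7: obs=y cand={1,3} pick 3 [1->3 ok]
  8: obs=x cand={4} pick 4 [3->4 ok]
  9: obs=y cand={1,3} pick 1 [4->1 ok]
  10: obs=x cand={4} pick 4 [1->4 ok]
  11: obs=w cand={2} pick 2 [4->2 ok]
  12: obs=z cand={0} pick 0 [2->0 ok]
  13: obs=y cand={1,3} pick 1 [0->1 ok]
  14: obs=y cand={1,3} pick 1 [1->1 ok]
  15: obs=y cand={1,3} pick 1 [1->1 ok]
  16: obs=y cand={1,3} pick 3 [1->3 ok]
  17: obs=w cand={2} pick 2 [3->2 ok]
  18: obs=w cand={2} pick 2 [2->2 ok]
  19: obs=w cand={2} pick 2 [2->2 ok]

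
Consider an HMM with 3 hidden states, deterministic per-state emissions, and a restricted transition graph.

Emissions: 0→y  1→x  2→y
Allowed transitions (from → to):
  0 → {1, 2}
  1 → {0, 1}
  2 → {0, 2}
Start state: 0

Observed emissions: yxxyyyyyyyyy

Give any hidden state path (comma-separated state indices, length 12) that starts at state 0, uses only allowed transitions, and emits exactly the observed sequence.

0,1,1,0,2,2,0,2,2,2,2,0

  0: obs=y cand={0,2} pick 0 [start]
  1: obs=x cand={1} pick 1 [0->1 ok]
  2: obs=x cand={1} pick 1 [1->1 ok]
  3: obs=y cand={0,2} pick 0 [1->0 ok]
  4: obs=y cand={0,2} pick 2 [0->2 ok]
  5: obs=y cand={0,2} pick 2 [2->2 ok]
  6: obs=y cand={0,2} pick 0 [2->0 ok]
  7: obs=y cand={0,2} pick 2 [0->2 ok]
  8: obs=y cand={0,2} pick 2 [2->2 ok]
  9: obs=y cand={0,2} pick 2 [2->2 ok]
  10: obs=y cand={0,2} pick 2 [2->2 ok]
  11: obs=y cand={0,2} pick 0 [2->0 ok]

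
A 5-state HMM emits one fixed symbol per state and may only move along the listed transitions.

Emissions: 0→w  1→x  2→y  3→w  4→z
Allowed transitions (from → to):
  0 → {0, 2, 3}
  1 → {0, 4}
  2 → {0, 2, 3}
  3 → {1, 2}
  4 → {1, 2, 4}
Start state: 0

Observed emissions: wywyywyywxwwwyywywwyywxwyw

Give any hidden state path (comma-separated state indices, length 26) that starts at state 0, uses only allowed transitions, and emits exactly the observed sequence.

  0: obs=w cand={0,3} pick 0 [start]
  1: obs=y cand={2} pick 2 [0->2 ok]
  2: obs=w cand={0,3} pick 3 [2->3 ok]
  3: obs=y cand={2} pick 2 [3->2 ok]
  4: obs=y cand={2} pick 2 [2->2 ok]
  5: obs=w cand={0,3} pick 0 [2->0 ok]
  6: obs=y cand={2} pick 2 [0->2 ok]
  7: obs=y cand={2} pick 2 [2->2 ok]
  8: obs=w cand={0,3} pick 3 [2->3 ok]
  9: obs=x cand={1} pick 1 [3->1 ok]
  10: obs=w cand={0,3} pick 0 [1->0 ok]
  11: obs=w cand={0,3} pick 0 [0->0 ok]
  12: obs=w cand={0,3} pick 3 [0->3 ok]
  13: obs=y cand={2} pick 2 [3->2 ok]
  14: obs=y cand={2} pick 2 [2->2 ok]
  15: obs=w cand={0,3} pick 0 [2->0 ok]
  16: obs=y cand={2} pick 2 [0->2 ok]
  17: obs=w cand={0,3} pick 0 [2->0 ok]
  18: obs=w cand={0,3} pick 3 [0->3 ok]
  19: obs=y cand={2} pick 2 [3->2 ok]
  20: obs=y cand={2} pick 2 [2->2 ok]
  21: obs=w cand={0,3} pick 3 [2->3 ok]
  22: obs=x cand={1} pick 1 [3->1 ok]
  23: obs=w cand={0,3} pick 0 [1->0 ok]
  24: obs=y cand={2} pick 2 [0->2 ok]
  25: obs=w cand={0,3} pick 3 [2->3 ok]

0,2,3,2,2,0,2,2,3,1,0,0,3,2,2,0,2,0,3,2,2,3,1,0,2,3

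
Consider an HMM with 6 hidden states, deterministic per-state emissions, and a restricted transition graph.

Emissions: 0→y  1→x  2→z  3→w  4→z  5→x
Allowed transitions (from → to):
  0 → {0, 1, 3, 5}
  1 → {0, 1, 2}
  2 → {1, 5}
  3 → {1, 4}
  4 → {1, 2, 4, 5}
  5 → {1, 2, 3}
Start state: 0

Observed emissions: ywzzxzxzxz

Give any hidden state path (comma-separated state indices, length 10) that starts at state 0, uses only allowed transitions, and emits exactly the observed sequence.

0,3,4,2,5,2,1,2,5,2

  [0] y  {0}  => 0  start
  [1] w  {3}  => 3  0->3 ok
  [2] z  {2,4}  => 4  3->4 ok
  [3] z  {2,4}  => 2  4->2 ok
  [4] x  {1,5}  => 5  2->5 ok
  [5] z  {2,4}  => 2  5->2 ok
  [6] x  {1,5}  => 1  2->1 ok
  [7] z  {2,4}  => 2  1->2 ok
  [8] x  {1,5}  => 5  2->5 ok
  [9] z  {2,4}  => 2  5->2 ok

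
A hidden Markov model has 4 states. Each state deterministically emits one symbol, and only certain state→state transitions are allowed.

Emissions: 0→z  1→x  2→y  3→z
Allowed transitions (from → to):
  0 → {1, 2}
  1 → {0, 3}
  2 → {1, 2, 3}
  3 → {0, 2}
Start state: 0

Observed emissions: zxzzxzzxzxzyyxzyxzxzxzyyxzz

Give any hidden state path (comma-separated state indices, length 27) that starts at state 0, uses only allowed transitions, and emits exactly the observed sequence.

0,1,3,0,1,3,0,1,0,1,3,2,2,1,3,2,1,0,1,0,1,3,2,2,1,3,0

  pos 0: z in {0,3}, choose 0; start
  pos 1: x in {1}, choose 1; 0->1 ok
  pos 2: z in {0,3}, choose 3; 1->3 ok
  pos 3: z in {0,3}, choose 0; 3->0 ok
  pos 4: x in {1}, choose 1; 0->1 ok
  pos 5: z in {0,3}, choose 3; 1->3 ok
  pos 6: z in {0,3}, choose 0; 3->0 ok
  pos 7: x in {1}, choose 1; 0->1 ok
  pos 8: z in {0,3}, choose 0; 1->0 ok
  pos 9: x in {1}, choose 1; 0->1 ok
  pos 10: z in {0,3}, choose 3; 1->3 ok
  pos 11: y in {2}, choose 2; 3->2 ok
  pos 12: y in {2}, choose 2; 2->2 ok
  pos 13: x in {1}, choose 1; 2->1 ok
  pos 14: z in {0,3}, choose 3; 1->3 ok
  pos 15: y in {2}, choose 2; 3->2 ok
  pos 16: x in {1}, choose 1; 2->1 ok
  pos 17: z in {0,3}, choose 0; 1->0 ok
  pos 18: x in {1}, choose 1; 0->1 ok
  pos 19: z in {0,3}, choose 0; 1->0 ok
  pos 20: x in {1}, choose 1; 0->1 ok
  pos 21: z in {0,3}, choose 3; 1->3 ok
  pos 22: y in {2}, choose 2; 3->2 ok
  pos 23: y in {2}, choose 2; 2->2 ok
  pos 24: x in {1}, choose 1; 2->1 ok
  pos 25: z in {0,3}, choose 3; 1->3 ok
  pos 26: z in {0,3}, choose 0; 3->0 ok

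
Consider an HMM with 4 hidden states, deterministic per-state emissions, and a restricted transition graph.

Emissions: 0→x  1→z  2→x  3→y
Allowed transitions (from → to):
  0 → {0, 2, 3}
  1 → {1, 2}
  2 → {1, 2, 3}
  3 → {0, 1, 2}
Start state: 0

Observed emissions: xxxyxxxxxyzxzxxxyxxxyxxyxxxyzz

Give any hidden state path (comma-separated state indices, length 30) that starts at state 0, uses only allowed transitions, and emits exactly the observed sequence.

  [0] x  {0,2}  => 0  start
  [1] x  {0,2}  => 0  0->0 ok
  [2] x  {0,2}  => 2  0->2 ok
  [3] y  {3}  => 3  2->3 ok
  [4] x  {0,2}  => 0  3->0 ok
  [5] x  {0,2}  => 0  0->0 ok
  [6] x  {0,2}  => 2  0->2 ok
  [7] x  {0,2}  => 2  2->2 ok
  [8] x  {0,2}  => 2  2->2 ok
  [9] y  {3}  => 3  2->3 ok
  [10] z  {1}  => 1  3->1 ok
  [11] x  {0,2}  => 2  1->2 ok
  [12] z  {1}  => 1  2->1 ok
  [13] x  {0,2}  => 2  1->2 ok
  [14] x  {0,2}  => 2  2->2 ok
  [15] x  {0,2}  => 2  2->2 ok
  [16] y  {3}  => 3  2->3 ok
  [17] x  {0,2}  => 0  3->0 ok
  [18] x  {0,2}  => 0  0->0 ok
  [19] x  {0,2}  => 0  0->0 ok
  [20] y  {3}  => 3  0->3 ok
  [21] x  {0,2}  => 0  3->0 ok
  [22] x  {0,2}  => 2  0->2 ok
  [23] y  {3}  => 3  2->3 ok
  [24] x  {0,2}  => 2  3->2 ok
  [25] x  {0,2}  => 2  2->2 ok
  [26] x  {0,2}  => 2  2->2 ok
  [27] y  {3}  => 3  2->3 ok
  [28] z  {1}  => 1  3->1 ok
  [29] z  {1}  => 1  1->1 ok

0,0,2,3,0,0,2,2,2,3,1,2,1,2,2,2,3,0,0,0,3,0,2,3,2,2,2,3,1,1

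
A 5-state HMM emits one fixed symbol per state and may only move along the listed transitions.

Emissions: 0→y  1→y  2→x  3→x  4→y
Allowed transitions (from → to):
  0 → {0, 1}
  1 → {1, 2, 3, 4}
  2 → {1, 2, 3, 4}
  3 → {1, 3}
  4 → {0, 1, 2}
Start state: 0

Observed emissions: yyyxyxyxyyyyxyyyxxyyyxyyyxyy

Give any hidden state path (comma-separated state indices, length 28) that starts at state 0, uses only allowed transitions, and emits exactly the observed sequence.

0,0,1,2,1,2,1,2,4,0,1,1,3,1,1,1,2,2,1,4,1,3,1,1,1,2,4,1

  [0] y  {0,1,4}  => 0  start
  [1] y  {0,1,4}  => 0  0->0 ok
  [2] y  {0,1,4}  => 1  0->1 ok
  [3] x  {2,3}  => 2  1->2 ok
  [4] y  {0,1,4}  => 1  2->1 ok
  [5] x  {2,3}  => 2  1->2 ok
  [6] y  {0,1,4}  => 1  2->1 ok
  [7] x  {2,3}  => 2  1->2 ok
  [8] y  {0,1,4}  => 4  2->4 ok
  [9] y  {0,1,4}  => 0  4->0 ok
  [10] y  {0,1,4}  => 1  0->1 ok
  [11] y  {0,1,4}  => 1  1->1 ok
  [12] x  {2,3}  => 3  1->3 ok
  [13] y  {0,1,4}  => 1  3->1 ok
  [14] y  {0,1,4}  => 1  1->1 ok
  [15] y  {0,1,4}  => 1  1->1 ok
  [16] x  {2,3}  => 2  1->2 ok
  [17] x  {2,3}  => 2  2->2 ok
  [18] y  {0,1,4}  => 1  2->1 ok
  [19] y  {0,1,4}  => 4  1->4 ok
  [20] y  {0,1,4}  => 1  4->1 ok
  [21] x  {2,3}  => 3  1->3 ok
  [22] y  {0,1,4}  => 1  3->1 ok
  [23] y  {0,1,4}  => 1  1->1 ok
  [24] y  {0,1,4}  => 1  1->1 ok
  [25] x  {2,3}  => 2  1->2 ok
  [26] y  {0,1,4}  => 4  2->4 ok
  [27] y  {0,1,4}  => 1  4->1 ok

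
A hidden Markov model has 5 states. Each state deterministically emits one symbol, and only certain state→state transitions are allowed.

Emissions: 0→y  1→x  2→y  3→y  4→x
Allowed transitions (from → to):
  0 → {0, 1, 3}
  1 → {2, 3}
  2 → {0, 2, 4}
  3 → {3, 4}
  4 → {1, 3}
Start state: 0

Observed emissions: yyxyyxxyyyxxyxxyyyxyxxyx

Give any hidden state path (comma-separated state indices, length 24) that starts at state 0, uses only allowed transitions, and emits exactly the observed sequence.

  0: obs=y cand={0,2,3} pick 0 [start]
  1: obs=y cand={0,2,3} pick 3 [0->3 ok]
  2: obs=x cand={1,4} pick 4 [3->4 ok]
  3: obs=y cand={0,2,3} pick 3 [4->3 ok]
  4: obs=y cand={0,2,3} pick 3 [3->3 ok]
  5: obs=x cand={1,4} pick 4 [3->4 ok]
  6: obs=x cand={1,4} pick 1 [4->1 ok]
  7: obs=y cand={0,2,3} pick 2 [1->2 ok]
  8: obs=y cand={0,2,3} pick 2 [2->2 ok]
  9: obs=y cand={0,2,3} pick 2 [2->2 ok]
  10: obs=x cand={1,4} pick 4 [2->4 ok]
  11: obs=x cand={1,4} pick 1 [4->1 ok]
  12: obs=y cand={0,2,3} pick 2 [1->2 ok]
  13: obs=x cand={1,4} pick 4 [2->4 ok]
  14: obs=x cand={1,4} pick 1 [4->1 ok]
  15: obs=y cand={0,2,3} pick 2 [1->2 ok]
  16: obs=y cand={0,2,3} pick 0 [2->0 ok]
  17: obs=y cand={0,2,3} pick 0 [0->0 ok]
  18: obs=x cand={1,4} pick 1 [0->1 ok]
  19: obs=y cand={0,2,3} pick 3 [1->3 ok]
  20: obs=x cand={1,4} pick 4 [3->4 ok]
  21: obs=x cand={1,4} pick 1 [4->1 ok]
  22: obs=y cand={0,2,3} pick 2 [1->2 ok]
  23: obs=x cand={1,4} pick 4 [2->4 ok]

0,3,4,3,3,4,1,2,2,2,4,1,2,4,1,2,0,0,1,3,4,1,2,4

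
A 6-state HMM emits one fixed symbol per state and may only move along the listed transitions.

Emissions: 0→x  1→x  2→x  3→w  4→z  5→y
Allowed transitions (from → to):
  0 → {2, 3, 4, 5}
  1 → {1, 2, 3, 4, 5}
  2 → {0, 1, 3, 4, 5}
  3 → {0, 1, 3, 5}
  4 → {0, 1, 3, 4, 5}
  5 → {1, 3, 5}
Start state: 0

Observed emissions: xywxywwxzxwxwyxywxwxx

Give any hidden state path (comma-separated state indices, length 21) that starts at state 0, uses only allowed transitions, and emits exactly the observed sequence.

  [0] x  {0,1,2}  => 0  start
  [1] y  {5}  => 5  0->5 ok
  [2] w  {3}  => 3  5->3 ok
  [3] x  {0,1,2}  => 0  3->0 ok
  [4] y  {5}  => 5  0->5 ok
  [5] w  {3}  => 3  5->3 ok
  [6] w  {3}  => 3  3->3 ok
  [7] x  {0,1,2}  => 0  3->0 ok
  [8] z  {4}  => 4  0->4 ok
  [9] x  {0,1,2}  => 1  4->1 ok
  [10] w  {3}  => 3  1->3 ok
  [11] x  {0,1,2}  => 1  3->1 ok
  [12] w  {3}  => 3  1->3 ok
  [13] y  {5}  => 5  3->5 ok
  [14] x  {0,1,2}  => 1  5->1 ok
  [15] y  {5}  => 5  1->5 ok
  [16] w  {3}  => 3  5->3 ok
  [17] x  {0,1,2}  => 1  3->1 ok
  [18] w  {3}  => 3  1->3 ok
  [19] x  {0,1,2}  => 1  3->1 ok
  [20] x  {0,1,2}  => 2  1->2 ok

0,5,3,0,5,3,3,0,4,1,3,1,3,5,1,5,3,1,3,1,2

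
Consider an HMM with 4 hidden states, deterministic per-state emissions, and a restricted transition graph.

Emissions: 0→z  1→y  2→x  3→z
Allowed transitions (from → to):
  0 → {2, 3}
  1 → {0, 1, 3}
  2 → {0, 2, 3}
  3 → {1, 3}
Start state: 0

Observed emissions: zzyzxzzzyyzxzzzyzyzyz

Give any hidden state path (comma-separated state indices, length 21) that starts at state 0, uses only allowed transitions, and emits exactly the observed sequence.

  0: obs=z cand={0,3} pick 0 [start]
  1: obs=z cand={0,3} pick 3 [0->3 ok]
  2: obs=y cand={1} pick 1 [3->1 ok]
  3: obs=z cand={0,3} pick 0 [1->0 ok]
  4: obs=x cand={2} pick 2 [0->2 ok]
  5: obs=z cand={0,3} pick 3 [2->3 ok]
  6: obs=z cand={0,3} pick 3 [3->3 ok]
  7: obs=z cand={0,3} pick 3 [3->3 ok]
  8: obs=y cand={1} pick 1 [3->1 ok]
  9: obs=y cand={1} pick 1 [1->1 ok]
  10: obs=z cand={0,3} pick 0 [1->0 ok]
  11: obs=x cand={2} pick 2 [0->2 ok]
  12: obs=z cand={0,3} pick 3 [2->3 ok]
  13: obs=z cand={0,3} pick 3 [3->3 ok]
  14: obs=z cand={0,3} pick 3 [3->3 ok]
  15: obs=y cand={1} pick 1 [3->1 ok]
  16: obs=z cand={0,3} pick 3 [1->3 ok]
  17: obs=y cand={1} pick 1 [3->1 ok]
  18: obs=z cand={0,3} pick 3 [1->3 ok]
  19: obs=y cand={1} pick 1 [3->1 ok]
  20: obs=z cand={0,3} pick 3 [1->3 ok]

0,3,1,0,2,3,3,3,1,1,0,2,3,3,3,1,3,1,3,1,3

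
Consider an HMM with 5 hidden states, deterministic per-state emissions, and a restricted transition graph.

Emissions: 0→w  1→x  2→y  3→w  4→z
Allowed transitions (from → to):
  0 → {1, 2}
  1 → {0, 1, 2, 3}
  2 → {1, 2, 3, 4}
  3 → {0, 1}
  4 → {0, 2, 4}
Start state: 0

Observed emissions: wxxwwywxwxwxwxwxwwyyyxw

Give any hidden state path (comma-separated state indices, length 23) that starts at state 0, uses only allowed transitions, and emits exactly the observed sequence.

0,1,1,3,0,2,3,1,0,1,3,1,3,1,0,1,3,0,2,2,2,1,0

  0: obs=w cand={0,3} pick 0 [start]
  1: obs=x cand={1} pick 1 [0->1 ok]
  2: obs=x cand={1} pick 1 [1->1 ok]
  3: obs=w cand={0,3} pick 3 [1->3 ok]
  4: obs=w cand={0,3} pick 0 [3->0 ok]
  5: obs=y cand={2} pick 2 [0->2 ok]
  6: obs=w cand={0,3} pick 3 [2->3 ok]
  7: obs=x cand={1} pick 1 [3->1 ok]
  8: obs=w cand={0,3} pick 0 [1->0 ok]
  9: obs=x cand={1} pick 1 [0->1 ok]
  10: obs=w cand={0,3} pick 3 [1->3 ok]
  11: obs=x cand={1} pick 1 [3->1 ok]
  12: obs=w cand={0,3} pick 3 [1->3 ok]
  13: obs=x cand={1} pick 1 [3->1 ok]
  14: obs=w cand={0,3} pick 0 [1->0 ok]
  15: obs=x cand={1} pick 1 [0->1 ok]
  16: obs=w cand={0,3} pick 3 [1->3 ok]
  17: obs=w cand={0,3} pick 0 [3->0 ok]
  18: obs=y cand={2} pick 2 [0->2 ok]
  19: obs=y cand={2} pick 2 [2->2 ok]
  20: obs=y cand={2} pick 2 [2->2 ok]
  21: obs=x cand={1} pick 1 [2->1 ok]
  22: obs=w cand={0,3} pick 0 [1->0 ok]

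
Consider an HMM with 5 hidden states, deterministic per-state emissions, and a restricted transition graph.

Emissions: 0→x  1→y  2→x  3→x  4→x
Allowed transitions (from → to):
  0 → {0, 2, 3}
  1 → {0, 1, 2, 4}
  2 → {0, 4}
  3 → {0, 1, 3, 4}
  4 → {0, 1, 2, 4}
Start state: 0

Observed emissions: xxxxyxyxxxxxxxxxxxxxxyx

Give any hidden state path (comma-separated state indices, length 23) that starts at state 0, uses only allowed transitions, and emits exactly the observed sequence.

0,2,4,4,1,4,1,2,4,2,4,2,0,0,2,0,0,3,3,3,4,1,4

  pos 0: x in {0,2,3,4}, choose 0; start
  pos 1: x in {0,2,3,4}, choose 2; 0->2 ok
  pos 2: x in {0,2,3,4}, choose 4; 2->4 ok
  pos 3: x in {0,2,3,4}, choose 4; 4->4 ok
  pos 4: y in {1}, choose 1; 4->1 ok
  pos 5: x in {0,2,3,4}, choose 4; 1->4 ok
  pos 6: y in {1}, choose 1; 4->1 ok
  pos 7: x in {0,2,3,4}, choose 2; 1->2 ok
  pos 8: x in {0,2,3,4}, choose 4; 2->4 ok
  pos 9: x in {0,2,3,4}, choose 2; 4->2 ok
  pos 10: x in {0,2,3,4}, choose 4; 2->4 ok
  pos 11: x in {0,2,3,4}, choose 2; 4->2 ok
  pos 12: x in {0,2,3,4}, choose 0; 2->0 ok
  pos 13: x in {0,2,3,4}, choose 0; 0->0 ok
  pos 14: x in {0,2,3,4}, choose 2; 0->2 ok
  pos 15: x in {0,2,3,4}, choose 0; 2->0 ok
  pos 16: x in {0,2,3,4}, choose 0; 0->0 ok
  pos 17: x in {0,2,3,4}, choose 3; 0->3 ok
  pos 18: x in {0,2,3,4}, choose 3; 3->3 ok
  pos 19: x in {0,2,3,4}, choose 3; 3->3 ok
  pos 20: x in {0,2,3,4}, choose 4; 3->4 ok
  pos 21: y in {1}, choose 1; 4->1 ok
  pos 22: x in {0,2,3,4}, choose 4; 1->4 ok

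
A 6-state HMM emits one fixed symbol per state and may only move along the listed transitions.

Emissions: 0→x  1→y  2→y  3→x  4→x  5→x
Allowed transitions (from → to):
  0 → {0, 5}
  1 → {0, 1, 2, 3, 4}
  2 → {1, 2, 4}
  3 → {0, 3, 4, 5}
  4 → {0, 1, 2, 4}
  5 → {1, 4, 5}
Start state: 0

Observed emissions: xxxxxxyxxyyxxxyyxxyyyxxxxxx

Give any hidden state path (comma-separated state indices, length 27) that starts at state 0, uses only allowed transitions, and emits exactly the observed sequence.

  t0 'x' -> {0,3,4,5}, take 0 (start)
  t1 'x' -> {0,3,4,5}, take 0 (0->0 ok)
  t2 'x' -> {0,3,4,5}, take 0 (0->0 ok)
  t3 'x' -> {0,3,4,5}, take 0 (0->0 ok)
  t4 'x' -> {0,3,4,5}, take 0 (0->0 ok)
  t5 'x' -> {0,3,4,5}, take 5 (0->5 ok)
  t6 'y' -> {1,2}, take 1 (5->1 ok)
  t7 'x' -> {0,3,4,5}, take 3 (1->3 ok)
  t8 'x' -> {0,3,4,5}, take 4 (3->4 ok)
  t9 'y' -> {1,2}, take 1 (4->1 ok)
  t10 'y' -> {1,2}, take 2 (1->2 ok)
  t11 'x' -> {0,3,4,5}, take 4 (2->4 ok)
  t12 'x' -> {0,3,4,5}, take 0 (4->0 ok)
  t13 'x' -> {0,3,4,5}, take 5 (0->5 ok)
  t14 'y' -> {1,2}, take 1 (5->1 ok)
  t15 'y' -> {1,2}, take 1 (1->1 ok)
  t16 'x' -> {0,3,4,5}, take 3 (1->3 ok)
  t17 'x' -> {0,3,4,5}, take 4 (3->4 ok)
  t18 'y' -> {1,2}, take 1 (4->1 ok)
  t19 'y' -> {1,2}, take 1 (1->1 ok)
  t20 'y' -> {1,2}, take 1 (1->1 ok)
  t21 'x' -> {0,3,4,5}, take 4 (1->4 ok)
  t22 'x' -> {0,3,4,5}, take 0 (4->0 ok)
  t23 'x' -> {0,3,4,5}, take 0 (0->0 ok)
  t24 'x' -> {0,3,4,5}, take 0 (0->0 ok)
  t25 'x' -> {0,3,4,5}, take 5 (0->5 ok)
  t26 'x' -> {0,3,4,5}, take 4 (5->4 ok)

0,0,0,0,0,5,1,3,4,1,2,4,0,5,1,1,3,4,1,1,1,4,0,0,0,5,4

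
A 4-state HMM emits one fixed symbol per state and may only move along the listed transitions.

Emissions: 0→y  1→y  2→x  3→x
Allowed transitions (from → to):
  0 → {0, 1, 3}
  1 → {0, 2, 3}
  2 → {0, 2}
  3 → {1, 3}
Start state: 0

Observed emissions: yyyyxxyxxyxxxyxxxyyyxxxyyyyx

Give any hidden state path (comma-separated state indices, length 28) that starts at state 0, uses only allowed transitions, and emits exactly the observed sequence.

0,0,1,0,3,3,1,2,2,0,3,3,3,1,3,3,3,1,0,1,2,2,2,0,1,0,1,3

  [0] y  {0,1}  => 0  start
  [1] y  {0,1}  => 0  0->0 ok
  [2] y  {0,1}  => 1  0->1 ok
  [3] y  {0,1}  => 0  1->0 ok
  [4] x  {2,3}  => 3  0->3 ok
  [5] x  {2,3}  => 3  3->3 ok
  [6] y  {0,1}  => 1  3->1 ok
  [7] x  {2,3}  => 2  1->2 ok
  [8] x  {2,3}  => 2  2->2 ok
  [9] y  {0,1}  => 0  2->0 ok
  [10] x  {2,3}  => 3  0->3 ok
  [11] x  {2,3}  => 3  3->3 ok
  [12] x  {2,3}  => 3  3->3 ok
  [13] y  {0,1}  => 1  3->1 ok
  [14] x  {2,3}  => 3  1->3 ok
  [15] x  {2,3}  => 3  3->3 ok
  [16] x  {2,3}  => 3  3->3 ok
  [17] y  {0,1}  => 1  3->1 ok
  [18] y  {0,1}  => 0  1->0 ok
  [19] y  {0,1}  => 1  0->1 ok
  [20] x  {2,3}  => 2  1->2 ok
  [21] x  {2,3}  => 2  2->2 ok
  [22] x  {2,3}  => 2  2->2 ok
  [23] y  {0,1}  => 0  2->0 ok
  [24] y  {0,1}  => 1  0->1 ok
  [25] y  {0,1}  => 0  1->0 ok
  [26] y  {0,1}  => 1  0->1 ok
  [27] x  {2,3}  => 3  1->3 ok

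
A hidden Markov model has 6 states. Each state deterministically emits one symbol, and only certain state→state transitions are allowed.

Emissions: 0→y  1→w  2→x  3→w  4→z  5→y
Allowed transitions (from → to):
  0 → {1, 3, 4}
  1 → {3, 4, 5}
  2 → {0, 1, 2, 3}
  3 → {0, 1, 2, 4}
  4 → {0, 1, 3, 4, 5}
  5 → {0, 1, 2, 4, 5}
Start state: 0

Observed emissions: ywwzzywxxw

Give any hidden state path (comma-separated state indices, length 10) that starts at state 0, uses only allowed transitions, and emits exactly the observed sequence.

  pos 0: y in {0,5}, choose 0; start
  pos 1: w in {1,3}, choose 1; 0->1 ok
  pos 2: w in {1,3}, choose 3; 1->3 ok
  pos 3: z in {4}, choose 4; 3->4 ok
  pos 4: z in {4}, choose 4; 4->4 ok
  pos 5: y in {0,5}, choose 0; 4->0 ok
  pos 6: w in {1,3}, choose 3; 0->3 ok
  pos 7: x in {2}, choose 2; 3->2 ok
  pos 8: x in {2}, choose 2; 2->2 ok
  pos 9: w in {1,3}, choose 3; 2->3 ok

0,1,3,4,4,0,3,2,2,3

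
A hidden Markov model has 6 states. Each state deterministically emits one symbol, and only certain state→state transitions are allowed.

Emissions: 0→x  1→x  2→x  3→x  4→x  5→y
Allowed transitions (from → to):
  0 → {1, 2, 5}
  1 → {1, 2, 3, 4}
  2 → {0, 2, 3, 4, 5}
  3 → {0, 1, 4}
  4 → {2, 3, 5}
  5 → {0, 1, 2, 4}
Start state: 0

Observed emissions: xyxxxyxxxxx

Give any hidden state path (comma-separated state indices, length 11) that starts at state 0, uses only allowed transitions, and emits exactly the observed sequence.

  pos 0: x in {0,1,2,3,4}, choose 0; start
  pos 1: y in {5}, choose 5; 0->5 ok
  pos 2: x in {0,1,2,3,4}, choose 4; 5->4 ok
  pos 3: x in {0,1,2,3,4}, choose 2; 4->2 ok
  pos 4: x in {0,1,2,3,4}, choose 0; 2->0 ok
  pos 5: y in {5}, choose 5; 0->5 ok
  pos 6: x in {0,1,2,3,4}, choose 4; 5->4 ok
  pos 7: x in {0,1,2,3,4}, choose 3; 4->3 ok
  pos 8: x in {0,1,2,3,4}, choose 0; 3->0 ok
  pos 9: x in {0,1,2,3,4}, choose 2; 0->2 ok
  pos 10: x in {0,1,2,3,4}, choose 0; 2->0 ok

0,5,4,2,0,5,4,3,0,2,0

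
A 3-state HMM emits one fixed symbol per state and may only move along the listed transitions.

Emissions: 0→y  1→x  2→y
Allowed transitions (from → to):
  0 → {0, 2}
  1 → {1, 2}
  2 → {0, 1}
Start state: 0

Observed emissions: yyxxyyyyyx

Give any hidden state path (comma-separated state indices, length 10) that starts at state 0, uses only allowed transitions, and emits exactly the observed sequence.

0,2,1,1,2,0,2,0,2,1

  [0] y  {0,2}  => 0  start
  [1] y  {0,2}  => 2  0->2 ok
  [2] x  {1}  => 1  2->1 ok
  [3] x  {1}  => 1  1->1 ok
  [4] y  {0,2}  => 2  1->2 ok
  [5] y  {0,2}  => 0  2->0 ok
  [6] y  {0,2}  => 2  0->2 ok
  [7] y  {0,2}  => 0  2->0 ok
  [8] y  {0,2}  => 2  0->2 ok
  [9] x  {1}  => 1  2->1 ok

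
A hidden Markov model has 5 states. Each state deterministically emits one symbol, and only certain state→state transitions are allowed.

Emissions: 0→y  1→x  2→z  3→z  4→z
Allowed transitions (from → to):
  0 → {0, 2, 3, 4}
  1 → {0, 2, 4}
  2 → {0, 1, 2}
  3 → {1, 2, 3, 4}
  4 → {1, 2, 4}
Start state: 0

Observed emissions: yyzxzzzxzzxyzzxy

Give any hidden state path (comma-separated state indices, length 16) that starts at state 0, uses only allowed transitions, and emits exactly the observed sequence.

  0: obs=y cand={0} pick 0 [start]
  1: obs=y cand={0} pick 0 [0->0 ok]
  2: obs=z cand={2,3,4} pick 4 [0->4 ok]
  3: obs=x cand={1} pick 1 [4->1 ok]
  4: obs=z cand={2,3,4} pick 4 [1->4 ok]
  5: obs=z cand={2,3,4} pick 2 [4->2 ok]
  6: obs=z cand={2,3,4} pick 2 [2->2 ok]
  7: obs=x cand={1} pick 1 [2->1 ok]
  8: obs=z cand={2,3,4} pick 4 [1->4 ok]
  9: obs=z cand={2,3,4} pick 4 [4->4 ok]
  10: obs=x cand={1} pick 1 [4->1 ok]
  11: obs=y cand={0} pick 0 [1->0 ok]
  12: obs=z cand={2,3,4} pick 2 [0->2 ok]
  13: obs=z cand={2,3,4} pick 2 [2->2 ok]
  14: obs=x cand={1} pick 1 [2->1 ok]
  15: obs=y cand={0} pick 0 [1->0 ok]

0,0,4,1,4,2,2,1,4,4,1,0,2,2,1,0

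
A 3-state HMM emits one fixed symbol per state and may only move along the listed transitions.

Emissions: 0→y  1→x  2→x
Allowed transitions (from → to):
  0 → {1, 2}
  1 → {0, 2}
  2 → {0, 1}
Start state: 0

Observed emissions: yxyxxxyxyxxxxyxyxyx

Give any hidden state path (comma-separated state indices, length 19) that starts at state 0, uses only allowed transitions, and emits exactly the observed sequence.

0,2,0,1,2,1,0,1,0,2,1,2,1,0,2,0,1,0,2

  t0 'y' -> {0}, take 0 (start)
  t1 'x' -> {1,2}, take 2 (0->2 ok)
  t2 'y' -> {0}, take 0 (2->0 ok)
  t3 'x' -> {1,2}, take 1 (0->1 ok)
  t4 'x' -> {1,2}, take 2 (1->2 ok)
  t5 'x' -> {1,2}, take 1 (2->1 ok)
  t6 'y' -> {0}, take 0 (1->0 ok)
  t7 'x' -> {1,2}, take 1 (0->1 ok)
  t8 'y' -> {0}, take 0 (1->0 ok)
  t9 'x' -> {1,2}, take 2 (0->2 ok)
  t10 'x' -> {1,2}, take 1 (2->1 ok)
  t11 'x' -> {1,2}, take 2 (1->2 ok)
  t12 'x' -> {1,2}, take 1 (2->1 ok)
  t13 'y' -> {0}, take 0 (1->0 ok)
  t14 'x' -> {1,2}, take 2 (0->2 ok)
  t15 'y' -> {0}, take 0 (2->0 ok)
  t16 'x' -> {1,2}, take 1 (0->1 ok)
  t17 'y' -> {0}, take 0 (1->0 ok)
  t18 'x' -> {1,2}, take 2 (0->2 ok)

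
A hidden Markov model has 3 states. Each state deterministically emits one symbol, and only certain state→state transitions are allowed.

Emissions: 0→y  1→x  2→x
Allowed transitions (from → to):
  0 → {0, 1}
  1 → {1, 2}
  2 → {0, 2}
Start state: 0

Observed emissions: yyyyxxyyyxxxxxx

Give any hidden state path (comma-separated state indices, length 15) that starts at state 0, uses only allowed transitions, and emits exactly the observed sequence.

0,0,0,0,1,2,0,0,0,1,1,1,1,1,1

  pos 0: y in {0}, choose 0; start
  pos 1: y in {0}, choose 0; 0->0 ok
  pos 2: y in {0}, choose 0; 0->0 ok
  pos 3: y in {0}, choose 0; 0->0 ok
  pos 4: x in {1,2}, choose 1; 0->1 ok
  pos 5: x in {1,2}, choose 2; 1->2 ok
  pos 6: y in {0}, choose 0; 2->0 ok
  pos 7: y in {0}, choose 0; 0->0 ok
  pos 8: y in {0}, choose 0; 0->0 ok
  pos 9: x in {1,2}, choose 1; 0->1 ok
  pos 10: x in {1,2}, choose 1; 1->1 ok
  pos 11: x in {1,2}, choose 1; 1->1 ok
  pos 12: x in {1,2}, choose 1; 1->1 ok
  pos 13: x in {1,2}, choose 1; 1->1 ok
  pos 14: x in {1,2}, choose 1; 1->1 ok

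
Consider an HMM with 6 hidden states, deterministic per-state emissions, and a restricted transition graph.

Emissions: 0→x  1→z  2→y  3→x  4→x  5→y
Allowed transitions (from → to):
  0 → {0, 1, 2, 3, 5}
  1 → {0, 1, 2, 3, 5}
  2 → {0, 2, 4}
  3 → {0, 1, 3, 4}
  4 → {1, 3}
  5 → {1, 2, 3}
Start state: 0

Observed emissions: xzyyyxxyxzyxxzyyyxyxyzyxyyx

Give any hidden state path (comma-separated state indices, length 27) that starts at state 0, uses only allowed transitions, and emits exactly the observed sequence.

  t0 'x' -> {0,3,4}, take 0 (start)
  t1 'z' -> {1}, take 1 (0->1 ok)
  t2 'y' -> {2,5}, take 5 (1->5 ok)
  t3 'y' -> {2,5}, take 2 (5->2 ok)
  t4 'y' -> {2,5}, take 2 (2->2 ok)
  t5 'x' -> {0,3,4}, take 0 (2->0 ok)
  t6 'x' -> {0,3,4}, take 0 (0->0 ok)
  t7 'y' -> {2,5}, take 5 (0->5 ok)
  t8 'x' -> {0,3,4}, take 3 (5->3 ok)
  t9 'z' -> {1}, take 1 (3->1 ok)
  t10 'y' -> {2,5}, take 2 (1->2 ok)
  t11 'x' -> {0,3,4}, take 0 (2->0 ok)
  t12 'x' -> {0,3,4}, take 0 (0->0 ok)
  t13 'z' -> {1}, take 1 (0->1 ok)
  t14 'y' -> {2,5}, take 5 (1->5 ok)
  t15 'y' -> {2,5}, take 2 (5->2 ok)
  t16 'y' -> {2,5}, take 2 (2->2 ok)
  t17 'x' -> {0,3,4}, take 0 (2->0 ok)
  t18 'y' -> {2,5}, take 2 (0->2 ok)
  t19 'x' -> {0,3,4}, take 0 (2->0 ok)
  t20 'y' -> {2,5}, take 5 (0->5 ok)
  t21 'z' -> {1}, take 1 (5->1 ok)
  t22 'y' -> {2,5}, take 2 (1->2 ok)
  t23 'x' -> {0,3,4}, take 0 (2->0 ok)
  t24 'y' -> {2,5}, take 5 (0->5 ok)
  t25 'y' -> {2,5}, take 2 (5->2 ok)
  t26 'x' -> {0,3,4}, take 4 (2->4 ok)

0,1,5,2,2,0,0,5,3,1,2,0,0,1,5,2,2,0,2,0,5,1,2,0,5,2,4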